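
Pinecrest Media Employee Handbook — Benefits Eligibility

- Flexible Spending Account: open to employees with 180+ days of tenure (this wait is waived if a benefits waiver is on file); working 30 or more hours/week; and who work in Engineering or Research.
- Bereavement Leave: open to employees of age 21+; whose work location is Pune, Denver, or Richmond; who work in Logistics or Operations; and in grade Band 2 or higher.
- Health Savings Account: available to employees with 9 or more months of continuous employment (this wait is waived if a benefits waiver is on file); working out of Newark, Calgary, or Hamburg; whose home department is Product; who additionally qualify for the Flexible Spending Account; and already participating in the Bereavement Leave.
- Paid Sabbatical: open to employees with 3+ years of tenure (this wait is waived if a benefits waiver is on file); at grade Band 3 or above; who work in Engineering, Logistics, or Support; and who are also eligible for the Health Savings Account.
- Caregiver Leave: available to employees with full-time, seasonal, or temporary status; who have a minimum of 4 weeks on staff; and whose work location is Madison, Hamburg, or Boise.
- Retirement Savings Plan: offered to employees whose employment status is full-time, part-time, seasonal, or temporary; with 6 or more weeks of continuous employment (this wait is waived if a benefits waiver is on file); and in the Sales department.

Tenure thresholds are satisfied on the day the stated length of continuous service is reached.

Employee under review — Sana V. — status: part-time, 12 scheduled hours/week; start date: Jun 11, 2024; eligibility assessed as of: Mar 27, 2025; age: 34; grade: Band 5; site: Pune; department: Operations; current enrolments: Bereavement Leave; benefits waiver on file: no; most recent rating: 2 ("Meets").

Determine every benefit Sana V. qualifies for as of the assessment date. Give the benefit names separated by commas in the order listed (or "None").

Bereavement Leave

Service from Jun 11, 2024 to Mar 27, 2025: 289 days.
Flexible Spending Account — no waiver, service 289 days ≥ 180 days ✓; 12 hrs/wk < 30 ✗ → not eligible.
Bereavement Leave — age 34 ≥ 21 ✓; site Pune ✓; dept Operations ✓; grade Band 5 ≥ Band 2 ✓ → eligible.
Health Savings Account — no waiver, service 289 days ≥ 9 months (≈270 days) ✓; site Pune ✗ (not Newark, Calgary, or Hamburg) → not eligible.
Paid Sabbatical — no waiver, service 289 days < 3 years (≈1095 days) ✗ → not eligible.
Caregiver Leave — status part-time ✗ (requires full-time, seasonal, or temporary) → not eligible.
Retirement Savings Plan — status part-time ✓; no waiver, service 289 days ≥ 6 weeks (≈42 days) ✓; dept Operations ✗ → not eligible.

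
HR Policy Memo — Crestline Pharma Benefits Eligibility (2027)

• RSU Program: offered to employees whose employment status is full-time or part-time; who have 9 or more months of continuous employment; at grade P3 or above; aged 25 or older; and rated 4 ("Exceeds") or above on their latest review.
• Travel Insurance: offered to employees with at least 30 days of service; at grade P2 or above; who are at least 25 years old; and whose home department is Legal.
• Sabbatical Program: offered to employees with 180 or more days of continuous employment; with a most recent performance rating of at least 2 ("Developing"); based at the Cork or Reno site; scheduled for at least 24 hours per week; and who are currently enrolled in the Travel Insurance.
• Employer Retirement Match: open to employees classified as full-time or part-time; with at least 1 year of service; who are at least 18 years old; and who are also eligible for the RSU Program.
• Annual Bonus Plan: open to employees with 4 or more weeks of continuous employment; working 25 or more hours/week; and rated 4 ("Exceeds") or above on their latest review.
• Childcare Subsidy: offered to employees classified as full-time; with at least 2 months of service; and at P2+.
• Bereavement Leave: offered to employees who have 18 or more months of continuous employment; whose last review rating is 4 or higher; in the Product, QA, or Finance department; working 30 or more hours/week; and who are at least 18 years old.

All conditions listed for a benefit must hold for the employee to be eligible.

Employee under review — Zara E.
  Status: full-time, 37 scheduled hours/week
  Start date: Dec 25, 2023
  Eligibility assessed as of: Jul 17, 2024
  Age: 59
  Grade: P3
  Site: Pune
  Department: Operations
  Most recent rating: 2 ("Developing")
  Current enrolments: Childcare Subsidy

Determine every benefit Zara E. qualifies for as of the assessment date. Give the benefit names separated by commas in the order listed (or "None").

Service from Dec 25, 2023 to Jul 17, 2024: 205 days.
RSU Program — status full-time ✓; service 205 days < 9 months (≈270 days) ✗ → not eligible.
Travel Insurance — service 205 days ≥ 30 days ✓; grade P3 ≥ P2 ✓; age 59 ≥ 25 ✓; dept Operations ✗ → not eligible.
Sabbatical Program — service 205 days ≥ 180 days ✓; rating 2 ≥ 2 ✓; site Pune ✗ (not Cork or Reno) → not eligible.
Employer Retirement Match — status full-time ✓; service 205 days < 1 year (≈365 days) ✗ → not eligible.
Annual Bonus Plan — service 205 days ≥ 4 weeks (≈28 days) ✓; 37 hrs/wk ≥ 25 ✓; rating 2 < 4 ✗ → not eligible.
Childcare Subsidy — status full-time ✓; service 205 days ≥ 2 months (≈60 days) ✓; grade P3 ≥ P2 ✓ → eligible.
Bereavement Leave — service 205 days < 18 months (≈540 days) ✗ → not eligible.

Childcare Subsidy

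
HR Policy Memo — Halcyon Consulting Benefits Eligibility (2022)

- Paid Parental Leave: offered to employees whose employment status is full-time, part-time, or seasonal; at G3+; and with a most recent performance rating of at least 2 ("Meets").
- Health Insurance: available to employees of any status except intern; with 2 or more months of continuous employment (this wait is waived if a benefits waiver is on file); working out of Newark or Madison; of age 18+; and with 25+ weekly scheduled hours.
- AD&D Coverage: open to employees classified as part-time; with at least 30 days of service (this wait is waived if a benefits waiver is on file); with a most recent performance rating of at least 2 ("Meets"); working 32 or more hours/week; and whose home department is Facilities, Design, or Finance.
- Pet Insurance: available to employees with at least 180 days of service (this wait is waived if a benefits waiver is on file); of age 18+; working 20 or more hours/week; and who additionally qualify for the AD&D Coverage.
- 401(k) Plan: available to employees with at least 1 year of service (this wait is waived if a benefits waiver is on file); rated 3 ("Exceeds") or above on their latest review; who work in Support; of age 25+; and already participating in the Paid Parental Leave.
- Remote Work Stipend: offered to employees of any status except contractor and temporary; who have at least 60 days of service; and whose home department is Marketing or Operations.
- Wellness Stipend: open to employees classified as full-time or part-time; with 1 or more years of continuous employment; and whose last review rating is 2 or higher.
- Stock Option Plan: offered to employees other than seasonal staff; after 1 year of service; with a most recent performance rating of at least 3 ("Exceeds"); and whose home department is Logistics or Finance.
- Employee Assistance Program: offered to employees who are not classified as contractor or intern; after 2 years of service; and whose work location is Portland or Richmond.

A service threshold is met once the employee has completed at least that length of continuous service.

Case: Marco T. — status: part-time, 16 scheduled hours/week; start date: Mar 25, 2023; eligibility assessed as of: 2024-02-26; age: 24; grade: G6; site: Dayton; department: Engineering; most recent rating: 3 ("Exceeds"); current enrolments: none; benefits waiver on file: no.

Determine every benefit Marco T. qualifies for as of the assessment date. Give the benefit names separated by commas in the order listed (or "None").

Service from Mar 25, 2023 to 2024-02-26: 338 days.
Paid Parental Leave — status part-time ✓; grade G6 ≥ G3 ✓; rating 3 ≥ 2 ✓ → eligible.
Health Insurance — status part-time ✓ (not excluded); no waiver, service 338 days ≥ 2 months (≈60 days) ✓; site Dayton ✗ (not Newark or Madison) → not eligible.
AD&D Coverage — status part-time ✓; no waiver, service 338 days ≥ 30 days ✓; rating 3 ≥ 2 ✓; 16 hrs/wk < 32 ✗ → not eligible.
Pet Insurance — no waiver, service 338 days ≥ 180 days ✓; age 24 ≥ 18 ✓; 16 hrs/wk < 20 ✗ → not eligible.
401(k) Plan — no waiver, service 338 days < 1 year (≈365 days) ✗ → not eligible.
Remote Work Stipend — status part-time ✓ (not excluded); service 338 days ≥ 60 days ✓; dept Engineering ✗ → not eligible.
Wellness Stipend — status part-time ✓; service 338 days < 1 year (≈365 days) ✗ → not eligible.
Stock Option Plan — status part-time ✓ (not excluded); service 338 days < 1 year (≈365 days) ✗ → not eligible.
Employee Assistance Program — status part-time ✓ (not excluded); service 338 days < 2 years (≈730 days) ✗ → not eligible.

Paid Parental Leave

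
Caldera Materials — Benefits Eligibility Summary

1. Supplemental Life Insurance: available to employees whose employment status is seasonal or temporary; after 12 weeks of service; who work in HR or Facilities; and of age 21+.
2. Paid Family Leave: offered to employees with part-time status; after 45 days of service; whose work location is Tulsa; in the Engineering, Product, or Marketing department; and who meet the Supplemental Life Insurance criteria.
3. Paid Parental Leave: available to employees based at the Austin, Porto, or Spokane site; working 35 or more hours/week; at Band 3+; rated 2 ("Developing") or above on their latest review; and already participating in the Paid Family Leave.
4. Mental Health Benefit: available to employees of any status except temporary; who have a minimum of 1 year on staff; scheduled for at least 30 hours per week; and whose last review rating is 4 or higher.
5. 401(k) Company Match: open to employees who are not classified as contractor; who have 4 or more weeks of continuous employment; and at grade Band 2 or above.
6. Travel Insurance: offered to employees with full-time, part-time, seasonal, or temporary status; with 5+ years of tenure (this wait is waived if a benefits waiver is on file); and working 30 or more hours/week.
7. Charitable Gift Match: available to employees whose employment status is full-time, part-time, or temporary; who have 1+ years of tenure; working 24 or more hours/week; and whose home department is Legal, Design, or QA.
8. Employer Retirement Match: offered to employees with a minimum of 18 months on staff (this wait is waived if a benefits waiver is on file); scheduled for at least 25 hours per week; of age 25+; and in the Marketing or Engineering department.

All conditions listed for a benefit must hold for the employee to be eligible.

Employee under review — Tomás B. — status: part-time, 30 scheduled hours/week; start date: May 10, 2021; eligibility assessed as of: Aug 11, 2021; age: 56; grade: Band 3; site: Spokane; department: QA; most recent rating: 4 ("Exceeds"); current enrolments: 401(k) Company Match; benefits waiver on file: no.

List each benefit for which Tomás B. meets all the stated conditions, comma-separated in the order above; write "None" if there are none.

Service from May 10, 2021 to Aug 11, 2021: 93 days.
Supplemental Life Insurance — status part-time ✗ (requires seasonal or temporary) → not eligible.
Paid Family Leave — status part-time ✓; service 93 days ≥ 45 days ✓; site Spokane ✗ (not Tulsa) → not eligible.
Paid Parental Leave — site Spokane ✓; 30 hrs/wk < 35 ✗ → not eligible.
Mental Health Benefit — status part-time ✓ (not excluded); service 93 days < 1 year (≈365 days) ✗ → not eligible.
401(k) Company Match — status part-time ✓ (not excluded); service 93 days ≥ 4 weeks (≈28 days) ✓; grade Band 3 ≥ Band 2 ✓ → eligible.
Travel Insurance — status part-time ✓; no waiver, service 93 days < 5 years (≈1825 days) ✗ → not eligible.
Charitable Gift Match — status part-time ✓; service 93 days < 1 year (≈365 days) ✗ → not eligible.
Employer Retirement Match — no waiver, service 93 days < 18 months (≈540 days) ✗ → not eligible.

401(k) Company Match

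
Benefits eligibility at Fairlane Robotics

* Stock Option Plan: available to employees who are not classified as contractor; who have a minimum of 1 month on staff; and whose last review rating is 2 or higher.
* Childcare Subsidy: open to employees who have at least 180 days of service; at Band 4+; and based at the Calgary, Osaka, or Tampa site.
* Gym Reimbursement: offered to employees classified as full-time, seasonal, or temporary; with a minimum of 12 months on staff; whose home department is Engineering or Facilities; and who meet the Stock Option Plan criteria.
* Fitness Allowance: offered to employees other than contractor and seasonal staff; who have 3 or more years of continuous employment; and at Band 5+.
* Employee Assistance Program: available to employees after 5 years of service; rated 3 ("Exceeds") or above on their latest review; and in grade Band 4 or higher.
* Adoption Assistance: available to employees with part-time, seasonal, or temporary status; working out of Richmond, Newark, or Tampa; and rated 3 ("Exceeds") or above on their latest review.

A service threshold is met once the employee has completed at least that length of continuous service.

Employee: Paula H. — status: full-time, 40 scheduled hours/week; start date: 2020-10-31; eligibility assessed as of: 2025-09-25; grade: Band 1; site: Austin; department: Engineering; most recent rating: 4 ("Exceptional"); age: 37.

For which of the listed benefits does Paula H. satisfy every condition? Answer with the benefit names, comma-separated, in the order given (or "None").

Stock Option Plan, Gym Reimbursement

Service from 2020-10-31 to 2025-09-25: 1790 days.
Stock Option Plan — status full-time ✓ (not excluded); service 1790 days ≥ 1 month (≈30 days) ✓; rating 4 ≥ 2 ✓ → eligible.
Childcare Subsidy — service 1790 days ≥ 180 days ✓; grade Band 1 < Band 4 ✗ → not eligible.
Gym Reimbursement — status full-time ✓; service 1790 days ≥ 12 months (≈360 days) ✓; dept Engineering ✓; eligible for Stock Option Plan ✓ → eligible.
Fitness Allowance — status full-time ✓ (not excluded); service 1790 days ≥ 3 years (≈1095 days) ✓; grade Band 1 < Band 5 ✗ → not eligible.
Employee Assistance Program — service 1790 days < 5 years (≈1825 days) ✗ → not eligible.
Adoption Assistance — status full-time ✗ (requires part-time, seasonal, or temporary) → not eligible.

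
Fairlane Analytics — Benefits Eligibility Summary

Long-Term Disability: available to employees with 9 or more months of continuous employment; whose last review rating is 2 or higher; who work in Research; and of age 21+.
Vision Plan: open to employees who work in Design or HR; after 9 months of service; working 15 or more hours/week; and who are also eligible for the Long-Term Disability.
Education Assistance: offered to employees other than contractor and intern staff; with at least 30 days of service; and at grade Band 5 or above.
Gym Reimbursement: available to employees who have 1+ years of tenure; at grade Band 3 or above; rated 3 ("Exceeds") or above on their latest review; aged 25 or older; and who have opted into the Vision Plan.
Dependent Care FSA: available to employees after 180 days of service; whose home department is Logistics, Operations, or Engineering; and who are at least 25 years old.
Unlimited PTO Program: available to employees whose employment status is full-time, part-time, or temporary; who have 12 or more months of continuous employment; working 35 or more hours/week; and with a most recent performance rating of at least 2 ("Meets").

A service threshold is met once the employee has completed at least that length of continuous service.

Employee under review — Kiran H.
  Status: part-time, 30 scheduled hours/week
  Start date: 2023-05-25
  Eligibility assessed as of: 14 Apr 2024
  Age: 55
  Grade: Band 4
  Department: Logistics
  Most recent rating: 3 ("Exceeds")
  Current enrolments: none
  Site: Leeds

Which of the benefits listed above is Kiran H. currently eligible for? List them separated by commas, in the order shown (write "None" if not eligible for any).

Service from 2023-05-25 to 14 Apr 2024: 325 days.
Long-Term Disability — service 325 days ≥ 9 months (≈270 days) ✓; rating 3 ≥ 2 ✓; dept Logistics ✗ → not eligible.
Vision Plan — dept Logistics ✗ → not eligible.
Education Assistance — status part-time ✓ (not excluded); service 325 days ≥ 30 days ✓; grade Band 4 < Band 5 ✗ → not eligible.
Gym Reimbursement — service 325 days < 1 year (≈365 days) ✗ → not eligible.
Dependent Care FSA — service 325 days ≥ 180 days ✓; dept Logistics ✓; age 55 ≥ 25 ✓ → eligible.
Unlimited PTO Program — status part-time ✓; service 325 days < 12 months (≈360 days) ✗ → not eligible.

Dependent Care FSA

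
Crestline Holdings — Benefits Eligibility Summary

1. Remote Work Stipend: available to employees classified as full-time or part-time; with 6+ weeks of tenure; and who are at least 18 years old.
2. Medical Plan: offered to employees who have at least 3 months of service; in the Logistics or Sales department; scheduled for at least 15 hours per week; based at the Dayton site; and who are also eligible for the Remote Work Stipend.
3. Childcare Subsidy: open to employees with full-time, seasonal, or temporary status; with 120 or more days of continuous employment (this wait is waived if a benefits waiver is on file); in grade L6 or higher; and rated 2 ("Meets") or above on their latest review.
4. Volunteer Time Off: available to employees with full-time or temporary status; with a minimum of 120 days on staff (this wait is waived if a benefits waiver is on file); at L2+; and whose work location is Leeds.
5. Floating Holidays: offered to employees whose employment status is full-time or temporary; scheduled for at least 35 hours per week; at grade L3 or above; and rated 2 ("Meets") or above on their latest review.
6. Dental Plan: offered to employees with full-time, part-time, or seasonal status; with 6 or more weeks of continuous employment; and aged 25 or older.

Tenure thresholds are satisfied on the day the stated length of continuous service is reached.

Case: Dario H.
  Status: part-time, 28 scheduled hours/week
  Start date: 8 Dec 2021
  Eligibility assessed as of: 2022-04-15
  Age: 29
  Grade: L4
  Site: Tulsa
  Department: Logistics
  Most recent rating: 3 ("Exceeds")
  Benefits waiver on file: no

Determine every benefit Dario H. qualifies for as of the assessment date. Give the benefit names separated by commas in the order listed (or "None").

Remote Work Stipend, Dental Plan

Service from 8 Dec 2021 to 2022-04-15: 128 days.
Remote Work Stipend — status part-time ✓; service 128 days ≥ 6 weeks (≈42 days) ✓; age 29 ≥ 18 ✓ → eligible.
Medical Plan — service 128 days ≥ 3 months (≈90 days) ✓; dept Logistics ✓; 28 hrs/wk ≥ 15 ✓; site Tulsa ✗ (not Dayton) → not eligible.
Childcare Subsidy — status part-time ✗ (requires full-time, seasonal, or temporary) → not eligible.
Volunteer Time Off — status part-time ✗ (requires full-time or temporary) → not eligible.
Floating Holidays — status part-time ✗ (requires full-time or temporary) → not eligible.
Dental Plan — status part-time ✓; service 128 days ≥ 6 weeks (≈42 days) ✓; age 29 ≥ 25 ✓ → eligible.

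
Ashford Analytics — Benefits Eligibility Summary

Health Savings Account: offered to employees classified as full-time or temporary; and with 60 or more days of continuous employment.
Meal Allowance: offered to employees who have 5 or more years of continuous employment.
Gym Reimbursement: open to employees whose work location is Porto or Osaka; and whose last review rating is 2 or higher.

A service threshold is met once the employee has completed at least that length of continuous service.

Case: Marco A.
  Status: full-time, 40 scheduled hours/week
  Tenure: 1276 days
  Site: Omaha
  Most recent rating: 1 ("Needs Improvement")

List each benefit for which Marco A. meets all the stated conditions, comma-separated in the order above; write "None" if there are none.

Health Savings Account

Health Savings Account — status full-time ✓; service 1276 days ≥ 60 days ✓ → eligible.
Meal Allowance — service 1276 days < 5 years (≈1825 days) ✗ → not eligible.
Gym Reimbursement — site Omaha ✗ (not Porto or Osaka) → not eligible.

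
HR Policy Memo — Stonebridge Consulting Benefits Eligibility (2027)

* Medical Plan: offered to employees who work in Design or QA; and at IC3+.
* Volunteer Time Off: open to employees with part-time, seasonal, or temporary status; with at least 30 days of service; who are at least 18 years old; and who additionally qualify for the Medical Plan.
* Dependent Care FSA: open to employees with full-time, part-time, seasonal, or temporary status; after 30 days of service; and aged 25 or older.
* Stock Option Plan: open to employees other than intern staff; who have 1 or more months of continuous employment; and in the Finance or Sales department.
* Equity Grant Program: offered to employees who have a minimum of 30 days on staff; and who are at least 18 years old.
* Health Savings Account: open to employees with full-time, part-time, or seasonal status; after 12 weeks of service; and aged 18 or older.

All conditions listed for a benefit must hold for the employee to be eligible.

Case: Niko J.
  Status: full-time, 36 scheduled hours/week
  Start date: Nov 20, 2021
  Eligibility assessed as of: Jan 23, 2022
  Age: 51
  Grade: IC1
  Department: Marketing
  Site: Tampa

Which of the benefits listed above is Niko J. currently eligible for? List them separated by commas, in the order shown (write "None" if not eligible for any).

Dependent Care FSA, Equity Grant Program

Service from Nov 20, 2021 to Jan 23, 2022: 64 days.
Medical Plan — dept Marketing ✗ → not eligible.
Volunteer Time Off — status full-time ✗ (requires part-time, seasonal, or temporary) → not eligible.
Dependent Care FSA — status full-time ✓; service 64 days ≥ 30 days ✓; age 51 ≥ 25 ✓ → eligible.
Stock Option Plan — status full-time ✓ (not excluded); service 64 days ≥ 1 month (≈30 days) ✓; dept Marketing ✗ → not eligible.
Equity Grant Program — service 64 days ≥ 30 days ✓; age 51 ≥ 18 ✓ → eligible.
Health Savings Account — status full-time ✓; service 64 days < 12 weeks (≈84 days) ✗ → not eligible.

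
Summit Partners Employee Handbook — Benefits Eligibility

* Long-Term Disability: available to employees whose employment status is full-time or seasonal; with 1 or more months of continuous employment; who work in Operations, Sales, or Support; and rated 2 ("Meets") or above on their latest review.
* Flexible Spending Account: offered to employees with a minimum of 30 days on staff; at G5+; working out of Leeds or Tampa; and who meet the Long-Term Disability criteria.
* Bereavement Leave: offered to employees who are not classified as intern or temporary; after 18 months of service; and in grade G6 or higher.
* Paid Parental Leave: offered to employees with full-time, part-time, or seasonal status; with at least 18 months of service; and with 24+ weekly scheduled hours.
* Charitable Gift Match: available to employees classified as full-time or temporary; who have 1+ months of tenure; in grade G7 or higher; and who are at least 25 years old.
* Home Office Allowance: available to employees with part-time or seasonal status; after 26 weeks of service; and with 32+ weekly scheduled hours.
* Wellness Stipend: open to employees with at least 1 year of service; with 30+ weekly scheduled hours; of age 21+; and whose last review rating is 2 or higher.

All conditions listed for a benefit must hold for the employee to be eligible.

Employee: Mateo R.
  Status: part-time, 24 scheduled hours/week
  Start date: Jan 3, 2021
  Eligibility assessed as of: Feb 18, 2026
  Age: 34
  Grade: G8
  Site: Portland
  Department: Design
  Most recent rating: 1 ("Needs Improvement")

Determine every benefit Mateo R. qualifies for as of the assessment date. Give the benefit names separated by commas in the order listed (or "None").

Bereavement Leave, Paid Parental Leave

Service from Jan 3, 2021 to Feb 18, 2026: 1872 days.
Long-Term Disability — status part-time ✗ (requires full-time or seasonal) → not eligible.
Flexible Spending Account — service 1872 days ≥ 30 days ✓; grade G8 ≥ G5 ✓; site Portland ✗ (not Leeds or Tampa) → not eligible.
Bereavement Leave — status part-time ✓ (not excluded); service 1872 days ≥ 18 months (≈540 days) ✓; grade G8 ≥ G6 ✓ → eligible.
Paid Parental Leave — status part-time ✓; service 1872 days ≥ 18 months (≈540 days) ✓; 24 hrs/wk ≥ 24 ✓ → eligible.
Charitable Gift Match — status part-time ✗ (requires full-time or temporary) → not eligible.
Home Office Allowance — status part-time ✓; service 1872 days ≥ 26 weeks (≈182 days) ✓; 24 hrs/wk < 32 ✗ → not eligible.
Wellness Stipend — service 1872 days ≥ 1 year (≈365 days) ✓; 24 hrs/wk < 30 ✗ → not eligible.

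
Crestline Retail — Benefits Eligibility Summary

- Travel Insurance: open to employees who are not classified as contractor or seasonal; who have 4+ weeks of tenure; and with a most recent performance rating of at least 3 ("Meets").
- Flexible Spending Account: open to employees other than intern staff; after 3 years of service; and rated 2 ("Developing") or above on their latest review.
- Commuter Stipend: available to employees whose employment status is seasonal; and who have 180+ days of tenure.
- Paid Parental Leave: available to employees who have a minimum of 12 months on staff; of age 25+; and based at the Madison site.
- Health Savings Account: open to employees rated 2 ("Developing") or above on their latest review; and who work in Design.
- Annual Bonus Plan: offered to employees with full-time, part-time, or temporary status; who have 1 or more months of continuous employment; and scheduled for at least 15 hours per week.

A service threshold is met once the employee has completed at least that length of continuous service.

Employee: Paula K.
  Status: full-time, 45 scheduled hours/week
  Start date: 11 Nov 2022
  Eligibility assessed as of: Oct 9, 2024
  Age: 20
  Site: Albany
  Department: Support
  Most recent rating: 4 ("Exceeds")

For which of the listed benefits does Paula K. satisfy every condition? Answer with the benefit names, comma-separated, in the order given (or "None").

Service from 11 Nov 2022 to Oct 9, 2024: 698 days.
Travel Insurance — status full-time ✓ (not excluded); service 698 days ≥ 4 weeks (≈28 days) ✓; rating 4 ≥ 3 ✓ → eligible.
Flexible Spending Account — status full-time ✓ (not excluded); service 698 days < 3 years (≈1095 days) ✗ → not eligible.
Commuter Stipend — status full-time ✗ (requires seasonal) → not eligible.
Paid Parental Leave — service 698 days ≥ 12 months (≈360 days) ✓; age 20 < 25 ✗ → not eligible.
Health Savings Account — rating 4 ≥ 2 ✓; dept Support ✗ → not eligible.
Annual Bonus Plan — status full-time ✓; service 698 days ≥ 1 month (≈30 days) ✓; 45 hrs/wk ≥ 15 ✓ → eligible.

Travel Insurance, Annual Bonus Plan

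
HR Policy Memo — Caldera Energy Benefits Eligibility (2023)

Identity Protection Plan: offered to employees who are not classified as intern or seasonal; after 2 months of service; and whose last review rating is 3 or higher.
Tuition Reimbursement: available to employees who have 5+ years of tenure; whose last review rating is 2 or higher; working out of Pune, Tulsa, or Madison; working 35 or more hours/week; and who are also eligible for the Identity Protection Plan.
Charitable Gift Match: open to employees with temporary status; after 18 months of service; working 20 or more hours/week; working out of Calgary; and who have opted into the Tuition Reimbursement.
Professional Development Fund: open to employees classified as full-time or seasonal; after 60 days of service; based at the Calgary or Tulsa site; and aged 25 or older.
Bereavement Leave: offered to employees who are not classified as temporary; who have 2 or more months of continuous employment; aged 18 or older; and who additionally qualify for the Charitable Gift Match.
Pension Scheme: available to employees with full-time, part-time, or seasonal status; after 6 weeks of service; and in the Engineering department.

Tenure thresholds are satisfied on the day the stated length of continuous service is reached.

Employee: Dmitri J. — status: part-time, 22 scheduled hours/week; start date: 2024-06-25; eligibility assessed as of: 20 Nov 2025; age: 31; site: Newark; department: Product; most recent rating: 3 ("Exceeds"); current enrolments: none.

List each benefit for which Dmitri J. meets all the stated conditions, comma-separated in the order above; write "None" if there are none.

Identity Protection Plan

Service from 2024-06-25 to 20 Nov 2025: 513 days.
Identity Protection Plan — status part-time ✓ (not excluded); service 513 days ≥ 2 months (≈60 days) ✓; rating 3 ≥ 3 ✓ → eligible.
Tuition Reimbursement — service 513 days < 5 years (≈1825 days) ✗ → not eligible.
Charitable Gift Match — status part-time ✗ (requires temporary) → not eligible.
Professional Development Fund — status part-time ✗ (requires full-time or seasonal) → not eligible.
Bereavement Leave — status part-time ✓ (not excluded); service 513 days ≥ 2 months (≈60 days) ✓; age 31 ≥ 18 ✓; not eligible for Charitable Gift Match ✗ → not eligible.
Pension Scheme — status part-time ✓; service 513 days ≥ 6 weeks (≈42 days) ✓; dept Product ✗ → not eligible.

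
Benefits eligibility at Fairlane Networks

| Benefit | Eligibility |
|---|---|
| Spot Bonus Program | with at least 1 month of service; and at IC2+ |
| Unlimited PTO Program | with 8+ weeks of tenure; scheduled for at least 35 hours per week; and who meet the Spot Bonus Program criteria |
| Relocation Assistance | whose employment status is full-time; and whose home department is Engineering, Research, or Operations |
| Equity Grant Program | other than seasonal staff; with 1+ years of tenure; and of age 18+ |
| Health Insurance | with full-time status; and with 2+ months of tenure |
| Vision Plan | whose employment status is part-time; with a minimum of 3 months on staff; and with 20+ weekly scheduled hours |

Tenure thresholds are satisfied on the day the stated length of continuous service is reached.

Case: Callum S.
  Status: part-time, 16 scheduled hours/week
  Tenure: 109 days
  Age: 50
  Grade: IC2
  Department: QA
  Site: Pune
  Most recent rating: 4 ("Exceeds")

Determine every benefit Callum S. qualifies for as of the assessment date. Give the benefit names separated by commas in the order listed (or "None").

Spot Bonus Program

Spot Bonus Program — service 109 days ≥ 1 month (≈30 days) ✓; grade IC2 ≥ IC2 ✓ → eligible.
Unlimited PTO Program — service 109 days ≥ 8 weeks (≈56 days) ✓; 16 hrs/wk < 35 ✗ → not eligible.
Relocation Assistance — status part-time ✗ (requires full-time) → not eligible.
Equity Grant Program — status part-time ✓ (not excluded); service 109 days < 1 year (≈365 days) ✗ → not eligible.
Health Insurance — status part-time ✗ (requires full-time) → not eligible.
Vision Plan — status part-time ✓; service 109 days ≥ 3 months (≈90 days) ✓; 16 hrs/wk < 20 ✗ → not eligible.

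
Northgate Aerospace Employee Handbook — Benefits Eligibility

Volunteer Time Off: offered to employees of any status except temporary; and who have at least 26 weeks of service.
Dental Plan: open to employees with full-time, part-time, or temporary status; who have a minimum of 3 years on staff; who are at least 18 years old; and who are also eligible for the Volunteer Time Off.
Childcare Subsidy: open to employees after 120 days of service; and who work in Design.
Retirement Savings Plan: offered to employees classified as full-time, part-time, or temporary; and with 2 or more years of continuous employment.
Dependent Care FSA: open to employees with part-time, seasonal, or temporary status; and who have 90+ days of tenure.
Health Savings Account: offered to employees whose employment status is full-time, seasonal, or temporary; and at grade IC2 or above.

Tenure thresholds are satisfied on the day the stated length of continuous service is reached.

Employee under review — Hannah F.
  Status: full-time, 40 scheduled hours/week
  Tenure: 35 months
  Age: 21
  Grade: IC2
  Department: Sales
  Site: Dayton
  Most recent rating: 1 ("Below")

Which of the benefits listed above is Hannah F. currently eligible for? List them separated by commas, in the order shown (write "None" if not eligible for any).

Volunteer Time Off, Retirement Savings Plan, Health Savings Account

Volunteer Time Off — status full-time ✓ (not excluded); service 35 months ≥ 26 weeks (≈182 days) ✓ → eligible.
Dental Plan — status full-time ✓; service 35 months < 3 years (≈1095 days) ✗ → not eligible.
Childcare Subsidy — service 35 months ≥ 120 days ✓; dept Sales ✗ → not eligible.
Retirement Savings Plan — status full-time ✓; service 35 months ≥ 2 years (≈730 days) ✓ → eligible.
Dependent Care FSA — status full-time ✗ (requires part-time, seasonal, or temporary) → not eligible.
Health Savings Account — status full-time ✓; grade IC2 ≥ IC2 ✓ → eligible.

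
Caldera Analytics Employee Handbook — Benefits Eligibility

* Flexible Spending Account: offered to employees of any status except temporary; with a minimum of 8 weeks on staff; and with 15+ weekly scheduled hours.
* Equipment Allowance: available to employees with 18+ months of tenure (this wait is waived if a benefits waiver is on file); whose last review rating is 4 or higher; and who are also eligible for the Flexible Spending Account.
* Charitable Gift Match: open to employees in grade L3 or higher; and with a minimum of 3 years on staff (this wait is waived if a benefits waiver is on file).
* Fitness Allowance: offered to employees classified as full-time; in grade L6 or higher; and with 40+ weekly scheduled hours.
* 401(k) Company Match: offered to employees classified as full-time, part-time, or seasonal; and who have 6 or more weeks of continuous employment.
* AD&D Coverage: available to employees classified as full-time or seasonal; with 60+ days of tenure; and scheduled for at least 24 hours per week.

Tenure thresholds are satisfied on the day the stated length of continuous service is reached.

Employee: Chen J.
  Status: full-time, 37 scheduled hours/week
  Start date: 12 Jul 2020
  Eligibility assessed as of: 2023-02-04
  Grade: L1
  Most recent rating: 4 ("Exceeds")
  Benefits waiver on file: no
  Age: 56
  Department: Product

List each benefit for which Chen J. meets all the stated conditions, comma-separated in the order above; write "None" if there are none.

Service from 12 Jul 2020 to 2023-02-04: 937 days.
Flexible Spending Account — status full-time ✓ (not excluded); service 937 days ≥ 8 weeks (≈56 days) ✓; 37 hrs/wk ≥ 15 ✓ → eligible.
Equipment Allowance — no waiver, service 937 days ≥ 18 months (≈540 days) ✓; rating 4 ≥ 4 ✓; eligible for Flexible Spending Account ✓ → eligible.
Charitable Gift Match — grade L1 < L3 ✗ → not eligible.
Fitness Allowance — status full-time ✓; grade L1 < L6 ✗ → not eligible.
401(k) Company Match — status full-time ✓; service 937 days ≥ 6 weeks (≈42 days) ✓ → eligible.
AD&D Coverage — status full-time ✓; service 937 days ≥ 60 days ✓; 37 hrs/wk ≥ 24 ✓ → eligible.

Flexible Spending Account, Equipment Allowance, 401(k) Company Match, AD&D Coverage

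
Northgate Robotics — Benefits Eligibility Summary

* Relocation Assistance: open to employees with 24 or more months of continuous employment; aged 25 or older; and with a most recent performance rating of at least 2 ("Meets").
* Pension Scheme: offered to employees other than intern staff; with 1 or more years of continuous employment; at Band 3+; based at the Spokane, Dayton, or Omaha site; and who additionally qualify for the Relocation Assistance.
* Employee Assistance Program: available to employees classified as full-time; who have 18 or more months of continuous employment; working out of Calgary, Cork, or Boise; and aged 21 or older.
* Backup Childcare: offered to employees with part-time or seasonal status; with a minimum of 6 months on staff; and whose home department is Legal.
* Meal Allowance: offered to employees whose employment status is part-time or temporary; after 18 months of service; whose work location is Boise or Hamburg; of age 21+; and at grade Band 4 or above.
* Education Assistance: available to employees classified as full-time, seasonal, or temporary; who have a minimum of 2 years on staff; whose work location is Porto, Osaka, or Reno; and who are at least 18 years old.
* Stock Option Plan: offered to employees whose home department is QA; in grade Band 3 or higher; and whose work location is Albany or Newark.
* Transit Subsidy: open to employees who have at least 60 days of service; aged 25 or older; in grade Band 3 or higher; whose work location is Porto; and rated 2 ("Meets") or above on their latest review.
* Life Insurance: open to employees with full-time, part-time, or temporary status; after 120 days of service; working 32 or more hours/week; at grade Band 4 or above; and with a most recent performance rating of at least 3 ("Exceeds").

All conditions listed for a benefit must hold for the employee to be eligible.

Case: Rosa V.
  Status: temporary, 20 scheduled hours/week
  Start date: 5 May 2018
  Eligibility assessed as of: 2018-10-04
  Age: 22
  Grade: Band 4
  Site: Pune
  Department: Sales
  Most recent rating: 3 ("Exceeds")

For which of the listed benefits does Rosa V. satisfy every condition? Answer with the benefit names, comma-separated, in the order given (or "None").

None

Service from 5 May 2018 to 2018-10-04: 152 days.
Relocation Assistance — service 152 days < 24 months (≈720 days) ✗ → not eligible.
Pension Scheme — status temporary ✓ (not excluded); service 152 days < 1 year (≈365 days) ✗ → not eligible.
Employee Assistance Program — status temporary ✗ (requires full-time) → not eligible.
Backup Childcare — status temporary ✗ (requires part-time or seasonal) → not eligible.
Meal Allowance — status temporary ✓; service 152 days < 18 months (≈540 days) ✗ → not eligible.
Education Assistance — status temporary ✓; service 152 days < 2 years (≈730 days) ✗ → not eligible.
Stock Option Plan — dept Sales ✗ → not eligible.
Transit Subsidy — service 152 days ≥ 60 days ✓; age 22 < 25 ✗ → not eligible.
Life Insurance — status temporary ✓; service 152 days ≥ 120 days ✓; 20 hrs/wk < 32 ✗ → not eligible.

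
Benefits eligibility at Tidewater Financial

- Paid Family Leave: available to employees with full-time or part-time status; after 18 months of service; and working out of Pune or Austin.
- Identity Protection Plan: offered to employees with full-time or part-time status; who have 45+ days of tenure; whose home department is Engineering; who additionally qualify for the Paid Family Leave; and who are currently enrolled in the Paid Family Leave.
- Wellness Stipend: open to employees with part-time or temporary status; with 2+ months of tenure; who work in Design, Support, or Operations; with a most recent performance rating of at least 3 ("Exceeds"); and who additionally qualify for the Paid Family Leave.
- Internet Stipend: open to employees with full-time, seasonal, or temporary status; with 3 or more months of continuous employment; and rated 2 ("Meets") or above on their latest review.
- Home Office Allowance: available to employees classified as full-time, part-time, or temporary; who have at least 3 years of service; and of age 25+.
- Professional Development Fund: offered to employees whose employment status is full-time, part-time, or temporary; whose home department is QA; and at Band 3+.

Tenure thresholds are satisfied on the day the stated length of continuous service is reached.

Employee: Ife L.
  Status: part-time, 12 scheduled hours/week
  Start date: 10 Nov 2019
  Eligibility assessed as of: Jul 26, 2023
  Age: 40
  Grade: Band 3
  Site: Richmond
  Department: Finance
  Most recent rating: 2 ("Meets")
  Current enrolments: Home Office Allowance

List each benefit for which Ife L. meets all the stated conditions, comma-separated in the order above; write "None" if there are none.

Home Office Allowance

Service from 10 Nov 2019 to Jul 26, 2023: 1354 days.
Paid Family Leave — status part-time ✓; service 1354 days ≥ 18 months (≈540 days) ✓; site Richmond ✗ (not Pune or Austin) → not eligible.
Identity Protection Plan — status part-time ✓; service 1354 days ≥ 45 days ✓; dept Finance ✗ → not eligible.
Wellness Stipend — status part-time ✓; service 1354 days ≥ 2 months (≈60 days) ✓; dept Finance ✗ → not eligible.
Internet Stipend — status part-time ✗ (requires full-time, seasonal, or temporary) → not eligible.
Home Office Allowance — status part-time ✓; service 1354 days ≥ 3 years (≈1095 days) ✓; age 40 ≥ 25 ✓ → eligible.
Professional Development Fund — status part-time ✓; dept Finance ✗ → not eligible.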